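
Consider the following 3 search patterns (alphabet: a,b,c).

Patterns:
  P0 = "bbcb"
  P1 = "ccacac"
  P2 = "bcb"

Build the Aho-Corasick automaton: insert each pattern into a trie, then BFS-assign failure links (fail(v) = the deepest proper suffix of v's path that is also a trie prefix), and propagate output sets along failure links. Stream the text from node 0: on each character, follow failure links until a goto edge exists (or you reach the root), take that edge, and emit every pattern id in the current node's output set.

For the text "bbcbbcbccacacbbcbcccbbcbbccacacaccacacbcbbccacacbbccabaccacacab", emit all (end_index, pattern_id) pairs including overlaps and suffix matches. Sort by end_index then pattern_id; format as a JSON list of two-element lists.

Build automaton:
Trie nodes:
  n0 'ε': b→1 c→5
  n1 'b': b→2 c→11
  n2 'bb': c→3
  n3 'bbc': b→4
  n4 'bbcb': ·  ←P0
  n5 'c': c→6
  n6 'cc': a→7
  n7 'cca': c→8
  n8 'ccac': a→9
  n9 'ccaca': c→10
  n10 'ccacac': ·  ←P1
  n11 'bc': b→12
  n12 'bcb': ·  ←P2

BFS fail/out derivation:
  fail(1) 'b': from fail(0)=0 chase 'b': 0 ⇒ 0;  out=∅∪out(0)=∅
  fail(5) 'c': from fail(0)=0 chase 'c': 0 ⇒ 0;  out=∅∪out(0)=∅
  fail(2) 'bb': from fail(1)=0 chase 'b': 0 ⇒ 1;  out=∅∪out(1)=∅
  fail(6) 'cc': from fail(5)=0 chase 'c': 0 ⇒ 5;  out=∅∪out(5)=∅
  fail(11) 'bc': from fail(1)=0 chase 'c': 0 ⇒ 5;  out=∅∪out(5)=∅
  fail(3) 'bbc': from fail(2)=1 chase 'c': 1 ⇒ 11;  out=∅∪out(11)=∅
  fail(7) 'cca': from fail(6)=5 chase 'a': 5→0 ⇒ 0;  out=∅∪out(0)=∅
  fail(12) 'bcb': from fail(11)=5 chase 'b': 5→0 ⇒ 1;  out={2}∪out(1)={2}
  fail(4) 'bbcb': from fail(3)=11 chase 'b': 11 ⇒ 12;  out={0}∪out(12)={0,2}
  fail(8) 'ccac': from fail(7)=0 chase 'c': 0 ⇒ 5;  out=∅∪out(5)=∅
  fail(9) 'ccaca': from fail(8)=5 chase 'a': 5→0 ⇒ 0;  out=∅∪out(0)=∅
  fail(10) 'ccacac': from fail(9)=0 chase 'c': 0 ⇒ 5;  out={1}∪out(5)={1}

Text stream:
pos 0 'b': at 1
pos 1 'b': at 2
pos 2 'c': at 3
pos 3 'b': at 4  emit P0@[0:3],P2@[1:3]
pos 4 'b': at 2 (fail-walked)
pos 5 'c': at 3
pos 6 'b': at 4  emit P0@[3:6],P2@[4:6]
pos 7 'c': at 11 (fail-walked)
pos 8 'c': at 6 (fail-walked)
pos 9 'a': at 7
pos 10 'c': at 8
pos 11 'a': at 9
pos 12 'c': at 10  emit P1@[7:12]
pos 13 'b': at 1 (fail-walked)
pos 14 'b': at 2
pos 15 'c': at 3
pos 16 'b': at 4  emit P0@[13:16],P2@[14:16]
pos 17 'c': at 11 (fail-walked)
pos 18 'c': at 6 (fail-walked)
pos 19 'c': at 6 (fail-walked)
pos 20 'b': at 1 (fail-walked)
pos 21 'b': at 2
pos 22 'c': at 3
pos 23 'b': at 4  emit P0@[20:23],P2@[21:23]
pos 24 'b': at 2 (fail-walked)
pos 25 'c': at 3
pos 26 'c': at 6 (fail-walked)
pos 27 'a': at 7
pos 28 'c': at 8
pos 29 'a': at 9
pos 30 'c': at 10  emit P1@[25:30]
pos 31 'a': at 0 (fail-walked)
pos 32 'c': at 5
pos 33 'c': at 6
pos 34 'a': at 7
pos 35 'c': at 8
pos 36 'a': at 9
pos 37 'c': at 10  emit P1@[32:37]
pos 38 'b': at 1 (fail-walked)
pos 39 'c': at 11
pos 40 'b': at 12  emit P2@[38:40]
pos 41 'b': at 2 (fail-walked)
pos 42 'c': at 3
pos 43 'c': at 6 (fail-walked)
pos 44 'a': at 7
pos 45 'c': at 8
pos 46 'a': at 9
pos 47 'c': at 10  emit P1@[42:47]
pos 48 'b': at 1 (fail-walked)
pos 49 'b': at 2
pos 50 'c': at 3
pos 51 'c': at 6 (fail-walked)
pos 52 'a': at 7
pos 53 'b': at 1 (fail-walked)
pos 54 'a': at 0 (fail-walked)
pos 55 'c': at 5
pos 56 'c': at 6
pos 57 'a': at 7
pos 58 'c': at 8
pos 59 'a': at 9
pos 60 'c': at 10  emit P1@[55:60]
pos 61 'a': at 0 (fail-walked)
pos 62 'b': at 1

Result: [[3,0],[3,2],[6,0],[6,2],[12,1],[16,0],[16,2],[23,0],[23,2],[30,1],[37,1],[40,2],[47,1],[60,1]]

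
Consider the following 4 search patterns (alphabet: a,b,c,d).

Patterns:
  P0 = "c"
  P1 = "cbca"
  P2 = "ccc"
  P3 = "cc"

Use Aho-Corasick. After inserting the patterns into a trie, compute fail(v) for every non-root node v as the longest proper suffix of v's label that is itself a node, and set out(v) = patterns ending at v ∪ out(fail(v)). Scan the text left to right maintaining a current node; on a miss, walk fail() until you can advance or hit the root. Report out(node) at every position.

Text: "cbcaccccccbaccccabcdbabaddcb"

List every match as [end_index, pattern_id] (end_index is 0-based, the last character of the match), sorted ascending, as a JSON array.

Construct AC machine:
Trie nodes:
  n0 'ε': c→1
  n1 'c': b→2 c→5  [P0 ends]
  n2 'cb': c→3
  n3 'cbc': a→4
  n4 'cbca': ·  [P1 ends]
  n5 'cc': c→6  [P3 ends]
  n6 'ccc': ·  [P2 ends]

BFS fail/out derivation:
  fail(1) 'c': from fail(0)=0 chase 'c': 0 ⇒ 0;  out={0}∪out(0)={0}
  fail(2) 'cb': from fail(1)=0 chase 'b': 0 ⇒ 0;  out=∅∪out(0)=∅
  fail(5) 'cc': from fail(1)=0 chase 'c': 0 ⇒ 1;  out={3}∪out(1)={0,3}
  fail(3) 'cbc': from fail(2)=0 chase 'c': 0 ⇒ 1;  out=∅∪out(1)={0}
  fail(6) 'ccc': from fail(5)=1 chase 'c': 1 ⇒ 5;  out={2}∪out(5)={0,2,3}
  fail(4) 'cbca': from fail(3)=1 chase 'a': 1→0 ⇒ 0;  out={1}∪out(0)={1}

Run:
pos 0 'c': at 1  → match P0@[0:0]
pos 1 'b': at 2
pos 2 'c': at 3  → match P0@[2:2]
pos 3 'a': at 4  → match P1@[0:3]
pos 4 'c': at 1 (via fail)  → match P0@[4:4]
pos 5 'c': at 5  → match P0@[5:5],P3@[4:5]
pos 6 'c': at 6  → match P0@[6:6],P2@[4:6],P3@[5:6]
pos 7 'c': at 6 (via fail)  → match P0@[7:7],P2@[5:7],P3@[6:7]
pos 8 'c': at 6 (via fail)  → match P0@[8:8],P2@[6:8],P3@[7:8]
pos 9 'c': at 6 (via fail)  → match P0@[9:9],P2@[7:9],P3@[8:9]
pos 10 'b': at 2 (via fail)
pos 11 'a': at 0 (via fail)
pos 12 'c': at 1  → match P0@[12:12]
pos 13 'c': at 5  → match P0@[13:13],P3@[12:13]
pos 14 'c': at 6  → match P0@[14:14],P2@[12:14],P3@[13:14]
pos 15 'c': at 6 (via fail)  → match P0@[15:15],P2@[13:15],P3@[14:15]
pos 16 'a': at 0 (via fail)
pos 17 'b': at 0
pos 18 'c': at 1  → match P0@[18:18]
pos 19 'd': at 0 (via fail)
pos 20 'b': at 0
pos 21 'a': at 0
pos 22 'b': at 0
pos 23 'a': at 0
pos 24 'd': at 0
pos 25 'd': at 0
pos 26 'c': at 1  → match P0@[26:26]
pos 27 'b': at 2

All matches (sorted): [[0,0],[2,0],[3,1],[4,0],[5,0],[5,3],[6,0],[6,2],[6,3],[7,0],[7,2],[7,3],[8,0],[8,2],[8,3],[9,0],[9,2],[9,3],[12,0],[13,0],[13,3],[14,0],[14,2],[14,3],[15,0],[15,2],[15,3],[18,0],[26,0]]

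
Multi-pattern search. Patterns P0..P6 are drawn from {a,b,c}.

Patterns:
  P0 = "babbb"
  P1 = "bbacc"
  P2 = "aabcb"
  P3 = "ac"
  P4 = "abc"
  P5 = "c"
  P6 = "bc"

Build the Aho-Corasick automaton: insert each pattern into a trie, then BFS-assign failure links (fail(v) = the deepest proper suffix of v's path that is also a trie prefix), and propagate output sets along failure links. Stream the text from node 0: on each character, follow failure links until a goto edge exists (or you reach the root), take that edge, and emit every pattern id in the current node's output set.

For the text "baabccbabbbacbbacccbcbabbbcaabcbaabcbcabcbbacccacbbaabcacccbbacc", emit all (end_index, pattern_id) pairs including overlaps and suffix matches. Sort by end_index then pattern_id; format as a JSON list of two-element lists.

Build:
Trie nodes:
  0='ε' goto a→10 b→1 c→18
  1='b' goto a→2 b→6 c→19
  2='ba' goto b→3
  3='bab' goto b→4
  4='babb' goto b→5
  5='babbb' goto ·  ←P0
  6='bb' goto a→7
  7='bba' goto c→8
  8='bbac' goto c→9
  9='bbacc' goto ·  ←P1
  10='a' goto a→11 b→16 c→15
  11='aa' goto b→12
  12='aab' goto c→13
  13='aabc' goto b→14
  14='aabcb' goto ·  ←P2
  15='ac' goto ·  ←P3
  16='ab' goto c→17
  17='abc' goto ·  ←P4
  18='c' goto ·  ←P5
  19='bc' goto ·  ←P6

BFS fail/out derivation:
  n1('b'): parent n0 fail=0; on 'b' 0 → fail=0;  out ∅∪∅=∅
  n10('a'): parent n0 fail=0; on 'a' 0 → fail=0;  out ∅∪∅=∅
  n18('c'): parent n0 fail=0; on 'c' 0 → fail=0;  out {5}∪∅={5}
  n2('ba'): parent n1 fail=0; on 'a' 0 → fail=10;  out ∅∪∅=∅
  n6('bb'): parent n1 fail=0; on 'b' 0 → fail=1;  out ∅∪∅=∅
  n11('aa'): parent n10 fail=0; on 'a' 0 → fail=10;  out ∅∪∅=∅
  n15('ac'): parent n10 fail=0; on 'c' 0 → fail=18;  out {3}∪{5}={3,5}
  n16('ab'): parent n10 fail=0; on 'b' 0 → fail=1;  out ∅∪∅=∅
  n19('bc'): parent n1 fail=0; on 'c' 0 → fail=18;  out {6}∪{5}={5,6}
  n3('bab'): parent n2 fail=10; on 'b' 10 → fail=16;  out ∅∪∅=∅
  n7('bba'): parent n6 fail=1; on 'a' 1 → fail=2;  out ∅∪∅=∅
  n12('aab'): parent n11 fail=10; on 'b' 10 → fail=16;  out ∅∪∅=∅
  n17('abc'): parent n16 fail=1; on 'c' 1 → fail=19;  out {4}∪{5,6}={4,5,6}
  n4('babb'): parent n3 fail=16; on 'b' 16→1 → fail=6;  out ∅∪∅=∅
  n8('bbac'): parent n7 fail=2; on 'c' 2→10 → fail=15;  out ∅∪{3,5}={3,5}
  n13('aabc'): parent n12 fail=16; on 'c' 16 → fail=17;  out ∅∪{4,5,6}={4,5,6}
  n5('babbb'): parent n4 fail=6; on 'b' 6→1 → fail=6;  out {0}∪∅={0}
  n9('bbacc'): parent n8 fail=15; on 'c' 15→18→0 → fail=18;  out {1}∪{5}={1,5}
  n14('aabcb'): parent n13 fail=17; on 'b' 17→19→18→0 → fail=1;  out {2}∪∅={2}

Run:
pos 0 'b': at 1
pos 1 'a': at 2
pos 2 'a': at 11 (fail-walked)
pos 3 'b': at 12
pos 4 'c': at 13  emit P4@[2:4],P5@[4:4],P6@[3:4]
pos 5 'c': at 18 (fail-walked)  emit P5@[5:5]
pos 6 'b': at 1 (fail-walked)
pos 7 'a': at 2
pos 8 'b': at 3
pos 9 'b': at 4
pos 10 'b': at 5  emit P0@[6:10]
pos 11 'a': at 7 (fail-walked)
pos 12 'c': at 8  emit P3@[11:12],P5@[12:12]
pos 13 'b': at 1 (fail-walked)
pos 14 'b': at 6
pos 15 'a': at 7
pos 16 'c': at 8  emit P3@[15:16],P5@[16:16]
pos 17 'c': at 9  emit P1@[13:17],P5@[17:17]
pos 18 'c': at 18 (fail-walked)  emit P5@[18:18]
pos 19 'b': at 1 (fail-walked)
pos 20 'c': at 19  emit P5@[20:20],P6@[19:20]
pos 21 'b': at 1 (fail-walked)
pos 22 'a': at 2
pos 23 'b': at 3
pos 24 'b': at 4
pos 25 'b': at 5  emit P0@[21:25]
pos 26 'c': at 19 (fail-walked)  emit P5@[26:26],P6@[25:26]
pos 27 'a': at 10 (fail-walked)
pos 28 'a': at 11
pos 29 'b': at 12
pos 30 'c': at 13  emit P4@[28:30],P5@[30:30],P6@[29:30]
pos 31 'b': at 14  emit P2@[27:31]
pos 32 'a': at 2 (fail-walked)
pos 33 'a': at 11 (fail-walked)
pos 34 'b': at 12
pos 35 'c': at 13  emit P4@[33:35],P5@[35:35],P6@[34:35]
pos 36 'b': at 14  emit P2@[32:36]
pos 37 'c': at 19 (fail-walked)  emit P5@[37:37],P6@[36:37]
pos 38 'a': at 10 (fail-walked)
pos 39 'b': at 16
pos 40 'c': at 17  emit P4@[38:40],P5@[40:40],P6@[39:40]
pos 41 'b': at 1 (fail-walked)
pos 42 'b': at 6
pos 43 'a': at 7
pos 44 'c': at 8  emit P3@[43:44],P5@[44:44]
pos 45 'c': at 9  emit P1@[41:45],P5@[45:45]
pos 46 'c': at 18 (fail-walked)  emit P5@[46:46]
pos 47 'a': at 10 (fail-walked)
pos 48 'c': at 15  emit P3@[47:48],P5@[48:48]
pos 49 'b': at 1 (fail-walked)
pos 50 'b': at 6
pos 51 'a': at 7
pos 52 'a': at 11 (fail-walked)
pos 53 'b': at 12
pos 54 'c': at 13  emit P4@[52:54],P5@[54:54],P6@[53:54]
pos 55 'a': at 10 (fail-walked)
pos 56 'c': at 15  emit P3@[55:56],P5@[56:56]
pos 57 'c': at 18 (fail-walked)  emit P5@[57:57]
pos 58 'c': at 18 (fail-walked)  emit P5@[58:58]
pos 59 'b': at 1 (fail-walked)
pos 60 'b': at 6
pos 61 'a': at 7
pos 62 'c': at 8  emit P3@[61:62],P5@[62:62]
pos 63 'c': at 9  emit P1@[59:63],P5@[63:63]

All matches (sorted): [[4,4],[4,5],[4,6],[5,5],[10,0],[12,3],[12,5],[16,3],[16,5],[17,1],[17,5],[18,5],[20,5],[20,6],[25,0],[26,5],[26,6],[30,4],[30,5],[30,6],[31,2],[35,4],[35,5],[35,6],[36,2],[37,5],[37,6],[40,4],[40,5],[40,6],[44,3],[44,5],[45,1],[45,5],[46,5],[48,3],[48,5],[54,4],[54,5],[54,6],[56,3],[56,5],[57,5],[58,5],[62,3],[62,5],[63,1],[63,5]]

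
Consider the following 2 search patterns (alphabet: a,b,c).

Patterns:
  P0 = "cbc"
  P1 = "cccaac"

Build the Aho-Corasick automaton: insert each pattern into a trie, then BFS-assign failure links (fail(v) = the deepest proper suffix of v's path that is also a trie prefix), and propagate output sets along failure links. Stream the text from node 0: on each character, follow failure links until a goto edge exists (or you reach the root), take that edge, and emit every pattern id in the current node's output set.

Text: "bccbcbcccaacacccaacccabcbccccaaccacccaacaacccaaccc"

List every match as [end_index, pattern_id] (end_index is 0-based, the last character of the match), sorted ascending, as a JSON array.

Build:
Trie nodes:
  0='ε' goto c→1
  1='c' goto b→2 c→4
  2='cb' goto c→3
  3='cbc' goto ·  [P0 ends]
  4='cc' goto c→5
  5='ccc' goto a→6
  6='ccca' goto a→7
  7='cccaa' goto c→8
  8='cccaac' goto ·  [P1 ends]

BFS fail/out derivation:
  fail(1) 'c': from fail(0)=0 chase 'c': 0 ⇒ 0;  out=∅∪out(0)=∅
  fail(2) 'cb': from fail(1)=0 chase 'b': 0 ⇒ 0;  out=∅∪out(0)=∅
  fail(4) 'cc': from fail(1)=0 chase 'c': 0 ⇒ 1;  out=∅∪out(1)=∅
  fail(3) 'cbc': from fail(2)=0 chase 'c': 0 ⇒ 1;  out={0}∪out(1)={0}
  fail(5) 'ccc': from fail(4)=1 chase 'c': 1 ⇒ 4;  out=∅∪out(4)=∅
  fail(6) 'ccca': from fail(5)=4 chase 'a': 4→1→0 ⇒ 0;  out=∅∪out(0)=∅
  fail(7) 'cccaa': from fail(6)=0 chase 'a': 0 ⇒ 0;  out=∅∪out(0)=∅
  fail(8) 'cccaac': from fail(7)=0 chase 'c': 0 ⇒ 1;  out={1}∪out(1)={1}

Run:
pos 0 'b': at 0
pos 1 'c': at 1
pos 2 'c': at 4
pos 3 'b': at 2 (via fail)
pos 4 'c': at 3  emit P0@[2:4]
pos 5 'b': at 2 (via fail)
pos 6 'c': at 3  emit P0@[4:6]
pos 7 'c': at 4 (via fail)
pos 8 'c': at 5
pos 9 'a': at 6
pos 10 'a': at 7
pos 11 'c': at 8  emit P1@[6:11]
pos 12 'a': at 0 (via fail)
pos 13 'c': at 1
pos 14 'c': at 4
pos 15 'c': at 5
pos 16 'a': at 6
pos 17 'a': at 7
pos 18 'c': at 8  emit P1@[13:18]
pos 19 'c': at 4 (via fail)
pos 20 'c': at 5
pos 21 'a': at 6
pos 22 'b': at 0 (via fail)
pos 23 'c': at 1
pos 24 'b': at 2
pos 25 'c': at 3  emit P0@[23:25]
pos 26 'c': at 4 (via fail)
pos 27 'c': at 5
pos 28 'c': at 5 (via fail)
pos 29 'a': at 6
pos 30 'a': at 7
pos 31 'c': at 8  emit P1@[26:31]
pos 32 'c': at 4 (via fail)
pos 33 'a': at 0 (via fail)
pos 34 'c': at 1
pos 35 'c': at 4
pos 36 'c': at 5
pos 37 'a': at 6
pos 38 'a': at 7
pos 39 'c': at 8  emit P1@[34:39]
pos 40 'a': at 0 (via fail)
pos 41 'a': at 0
pos 42 'c': at 1
pos 43 'c': at 4
pos 44 'c': at 5
pos 45 'a': at 6
pos 46 'a': at 7
pos 47 'c': at 8  emit P1@[42:47]
pos 48 'c': at 4 (via fail)
pos 49 'c': at 5

Result: [[4,0],[6,0],[11,1],[18,1],[25,0],[31,1],[39,1],[47,1]]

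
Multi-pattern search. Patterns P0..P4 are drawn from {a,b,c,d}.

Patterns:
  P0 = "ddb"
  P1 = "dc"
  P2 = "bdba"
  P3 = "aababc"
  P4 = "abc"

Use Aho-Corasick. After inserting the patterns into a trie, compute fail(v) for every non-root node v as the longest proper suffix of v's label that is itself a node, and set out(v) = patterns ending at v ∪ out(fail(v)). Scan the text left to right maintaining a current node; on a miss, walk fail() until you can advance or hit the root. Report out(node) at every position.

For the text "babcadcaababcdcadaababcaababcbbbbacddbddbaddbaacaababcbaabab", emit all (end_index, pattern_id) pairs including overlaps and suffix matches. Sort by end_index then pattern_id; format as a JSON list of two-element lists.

Build:
Trie (insert patterns):
  0='ε' goto a→9 b→5 d→1
  1='d' goto c→4 d→2
  2='dd' goto b→3
  3='ddb' goto ·  ←P0
  4='dc' goto ·  ←P1
  5='b' goto d→6
  6='bd' goto b→7
  7='bdb' goto a→8
  8='bdba' goto ·  ←P2
  9='a' goto a→10 b→15
  10='aa' goto b→11
  11='aab' goto a→12
  12='aaba' goto b→13
  13='aabab' goto c→14
  14='aababc' goto ·  ←P3
  15='ab' goto c→16
  16='abc' goto ·  ←P4

Failure links (BFS by depth):
  n1('d'): parent n0 fail=0; on 'd' 0 → fail=0;  out ∅∪∅=∅
  n5('b'): parent n0 fail=0; on 'b' 0 → fail=0;  out ∅∪∅=∅
  n9('a'): parent n0 fail=0; on 'a' 0 → fail=0;  out ∅∪∅=∅
  n2('dd'): parent n1 fail=0; on 'd' 0 → fail=1;  out ∅∪∅=∅
  n4('dc'): parent n1 fail=0; on 'c' 0 → fail=0;  out {1}∪∅={1}
  n6('bd'): parent n5 fail=0; on 'd' 0 → fail=1;  out ∅∪∅=∅
  n10('aa'): parent n9 fail=0; on 'a' 0 → fail=9;  out ∅∪∅=∅
  n15('ab'): parent n9 fail=0; on 'b' 0 → fail=5;  out ∅∪∅=∅
  n3('ddb'): parent n2 fail=1; on 'b' 1→0 → fail=5;  out {0}∪∅={0}
  n7('bdb'): parent n6 fail=1; on 'b' 1→0 → fail=5;  out ∅∪∅=∅
  n11('aab'): parent n10 fail=9; on 'b' 9 → fail=15;  out ∅∪∅=∅
  n16('abc'): parent n15 fail=5; on 'c' 5→0 → fail=0;  out {4}∪∅={4}
  n8('bdba'): parent n7 fail=5; on 'a' 5→0 → fail=9;  out {2}∪∅={2}
  n12('aaba'): parent n11 fail=15; on 'a' 15→5→0 → fail=9;  out ∅∪∅=∅
  n13('aabab'): parent n12 fail=9; on 'b' 9 → fail=15;  out ∅∪∅=∅
  n14('aababc'): parent n13 fail=15; on 'c' 15 → fail=16;  out {3}∪{4}={3,4}

Scan:
pos 0 'b': at 5
pos 1 'a': at 9 (fail-walked)
pos 2 'b': at 15
pos 3 'c': at 16  ** P4@[1:3]
pos 4 'a': at 9 (fail-walked)
pos 5 'd': at 1 (fail-walked)
pos 6 'c': at 4  ** P1@[5:6]
pos 7 'a': at 9 (fail-walked)
pos 8 'a': at 10
pos 9 'b': at 11
pos 10 'a': at 12
pos 11 'b': at 13
pos 12 'c': at 14  ** P3@[7:12],P4@[10:12]
pos 13 'd': at 1 (fail-walked)
pos 14 'c': at 4  ** P1@[13:14]
pos 15 'a': at 9 (fail-walked)
pos 16 'd': at 1 (fail-walked)
pos 17 'a': at 9 (fail-walked)
pos 18 'a': at 10
pos 19 'b': at 11
pos 20 'a': at 12
pos 21 'b': at 13
pos 22 'c': at 14  ** P3@[17:22],P4@[20:22]
pos 23 'a': at 9 (fail-walked)
pos 24 'a': at 10
pos 25 'b': at 11
pos 26 'a': at 12
pos 27 'b': at 13
pos 28 'c': at 14  ** P3@[23:28],P4@[26:28]
pos 29 'b': at 5 (fail-walked)
pos 30 'b': at 5 (fail-walked)
pos 31 'b': at 5 (fail-walked)
pos 32 'b': at 5 (fail-walked)
pos 33 'a': at 9 (fail-walked)
pos 34 'c': at 0 (fail-walked)
pos 35 'd': at 1
pos 36 'd': at 2
pos 37 'b': at 3  ** P0@[35:37]
pos 38 'd': at 6 (fail-walked)
pos 39 'd': at 2 (fail-walked)
pos 40 'b': at 3  ** P0@[38:40]
pos 41 'a': at 9 (fail-walked)
pos 42 'd': at 1 (fail-walked)
pos 43 'd': at 2
pos 44 'b': at 3  ** P0@[42:44]
pos 45 'a': at 9 (fail-walked)
pos 46 'a': at 10
pos 47 'c': at 0 (fail-walked)
pos 48 'a': at 9
pos 49 'a': at 10
pos 50 'b': at 11
pos 51 'a': at 12
pos 52 'b': at 13
pos 53 'c': at 14  ** P3@[48:53],P4@[51:53]
pos 54 'b': at 5 (fail-walked)
pos 55 'a': at 9 (fail-walked)
pos 56 'a': at 10
pos 57 'b': at 11
pos 58 'a': at 12
pos 59 'b': at 13

All matches (sorted): [[3,4],[6,1],[12,3],[12,4],[14,1],[22,3],[22,4],[28,3],[28,4],[37,0],[40,0],[44,0],[53,3],[53,4]]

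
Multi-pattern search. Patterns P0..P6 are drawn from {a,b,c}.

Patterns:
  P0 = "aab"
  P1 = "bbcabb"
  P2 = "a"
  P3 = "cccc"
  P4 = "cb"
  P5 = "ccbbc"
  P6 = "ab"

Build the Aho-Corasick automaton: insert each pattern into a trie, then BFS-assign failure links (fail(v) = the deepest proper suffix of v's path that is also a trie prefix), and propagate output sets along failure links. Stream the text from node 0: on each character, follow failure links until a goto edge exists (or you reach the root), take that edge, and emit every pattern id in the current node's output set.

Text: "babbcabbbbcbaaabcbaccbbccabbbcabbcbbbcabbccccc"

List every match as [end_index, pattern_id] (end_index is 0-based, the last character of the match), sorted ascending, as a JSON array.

Build:
Trie (insert patterns):
  0='ε' goto a→1 b→4 c→10
  1='a' goto a→2 b→18  ←P2
  2='aa' goto b→3
  3='aab' goto ·  ←P0
  4='b' goto b→5
  5='bb' goto c→6
  6='bbc' goto a→7
  7='bbca' goto b→8
  8='bbcab' goto b→9
  9='bbcabb' goto ·  ←P1
  10='c' goto b→14 c→11
  11='cc' goto b→15 c→12
  12='ccc' goto c→13
  13='cccc' goto ·  ←P3
  14='cb' goto ·  ←P4
  15='ccb' goto b→16
  16='ccbb' goto c→17
  17='ccbbc' goto ·  ←P5
  18='ab' goto ·  ←P6

BFS fail/out derivation:
  n1('a'): parent n0 fail=0; on 'a' 0 → fail=0;  out {2}∪∅={2}
  n4('b'): parent n0 fail=0; on 'b' 0 → fail=0;  out ∅∪∅=∅
  n10('c'): parent n0 fail=0; on 'c' 0 → fail=0;  out ∅∪∅=∅
  n2('aa'): parent n1 fail=0; on 'a' 0 → fail=1;  out ∅∪{2}={2}
  n5('bb'): parent n4 fail=0; on 'b' 0 → fail=4;  out ∅∪∅=∅
  n11('cc'): parent n10 fail=0; on 'c' 0 → fail=10;  out ∅∪∅=∅
  n14('cb'): parent n10 fail=0; on 'b' 0 → fail=4;  out {4}∪∅={4}
  n18('ab'): parent n1 fail=0; on 'b' 0 → fail=4;  out {6}∪∅={6}
  n3('aab'): parent n2 fail=1; on 'b' 1 → fail=18;  out {0}∪{6}={0,6}
  n6('bbc'): parent n5 fail=4; on 'c' 4→0 → fail=10;  out ∅∪∅=∅
  n12('ccc'): parent n11 fail=10; on 'c' 10 → fail=11;  out ∅∪∅=∅
  n15('ccb'): parent n11 fail=10; on 'b' 10 → fail=14;  out ∅∪{4}={4}
  n7('bbca'): parent n6 fail=10; on 'a' 10→0 → fail=1;  out ∅∪{2}={2}
  n13('cccc'): parent n12 fail=11; on 'c' 11 → fail=12;  out {3}∪∅={3}
  n16('ccbb'): parent n15 fail=14; on 'b' 14→4 → fail=5;  out ∅∪∅=∅
  n8('bbcab'): parent n7 fail=1; on 'b' 1 → fail=18;  out ∅∪{6}={6}
  n17('ccbbc'): parent n16 fail=5; on 'c' 5 → fail=6;  out {5}∪∅={5}
  n9('bbcabb'): parent n8 fail=18; on 'b' 18→4 → fail=5;  out {1}∪∅={1}

Run:
i=0 'b': node 0→4
i=1 'a': node 4→1 ·f  ** P2@[1:1]
i=2 'b': node 1→18  ** P6@[1:2]
i=3 'b': node 18→5 ·f
i=4 'c': node 5→6
i=5 'a': node 6→7  ** P2@[5:5]
i=6 'b': node 7→8  ** P6@[5:6]
i=7 'b': node 8→9  ** P1@[2:7]
i=8 'b': node 9→5 ·f
i=9 'b': node 5→5 ·f
i=10 'c': node 5→6
i=11 'b': node 6→14 ·f  ** P4@[10:11]
i=12 'a': node 14→1 ·f  ** P2@[12:12]
i=13 'a': node 1→2  ** P2@[13:13]
i=14 'a': node 2→2 ·f  ** P2@[14:14]
i=15 'b': node 2→3  ** P0@[13:15],P6@[14:15]
i=16 'c': node 3→10 ·f
i=17 'b': node 10→14  ** P4@[16:17]
i=18 'a': node 14→1 ·f  ** P2@[18:18]
i=19 'c': node 1→10 ·f
i=20 'c': node 10→11
i=21 'b': node 11→15  ** P4@[20:21]
i=22 'b': node 15→16
i=23 'c': node 16→17  ** P5@[19:23]
i=24 'c': node 17→11 ·f
i=25 'a': node 11→1 ·f  ** P2@[25:25]
i=26 'b': node 1→18  ** P6@[25:26]
i=27 'b': node 18→5 ·f
i=28 'b': node 5→5 ·f
i=29 'c': node 5→6
i=30 'a': node 6→7  ** P2@[30:30]
i=31 'b': node 7→8  ** P6@[30:31]
i=32 'b': node 8→9  ** P1@[27:32]
i=33 'c': node 9→6 ·f
i=34 'b': node 6→14 ·f  ** P4@[33:34]
i=35 'b': node 14→5 ·f
i=36 'b': node 5→5 ·f
i=37 'c': node 5→6
i=38 'a': node 6→7  ** P2@[38:38]
i=39 'b': node 7→8  ** P6@[38:39]
i=40 'b': node 8→9  ** P1@[35:40]
i=41 'c': node 9→6 ·f
i=42 'c': node 6→11 ·f
i=43 'c': node 11→12
i=44 'c': node 12→13  ** P3@[41:44]
i=45 'c': node 13→13 ·f  ** P3@[42:45]

Result: [[1,2],[2,6],[5,2],[6,6],[7,1],[11,4],[12,2],[13,2],[14,2],[15,0],[15,6],[17,4],[18,2],[21,4],[23,5],[25,2],[26,6],[30,2],[31,6],[32,1],[34,4],[38,2],[39,6],[40,1],[44,3],[45,3]]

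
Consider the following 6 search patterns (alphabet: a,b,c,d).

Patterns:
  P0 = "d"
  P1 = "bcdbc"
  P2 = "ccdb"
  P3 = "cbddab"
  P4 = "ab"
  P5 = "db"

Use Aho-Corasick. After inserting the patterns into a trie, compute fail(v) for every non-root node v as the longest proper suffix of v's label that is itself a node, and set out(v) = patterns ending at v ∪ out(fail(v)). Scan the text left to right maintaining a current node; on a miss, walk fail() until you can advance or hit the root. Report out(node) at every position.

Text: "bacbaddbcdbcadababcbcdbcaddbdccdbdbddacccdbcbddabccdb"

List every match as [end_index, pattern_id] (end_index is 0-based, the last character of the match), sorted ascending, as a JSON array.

Build automaton:
Trie (insert patterns):
  0='ε' goto a→16 b→2 c→7 d→1
  1='d' goto b→18  [P0 ends]
  2='b' goto c→3
  3='bc' goto d→4
  4='bcd' goto b→5
  5='bcdb' goto c→6
  6='bcdbc' goto ·  [P1 ends]
  7='c' goto b→11 c→8
  8='cc' goto d→9
  9='ccd' goto b→10
  10='ccdb' goto ·  [P2 ends]
  11='cb' goto d→12
  12='cbd' goto d→13
  13='cbdd' goto a→14
  14='cbdda' goto b→15
  15='cbddab' goto ·  [P3 ends]
  16='a' goto b→17
  17='ab' goto ·  [P4 ends]
  18='db' goto ·  [P5 ends]

BFS fail/out derivation:
  n1('d'): parent n0 fail=0; on 'd' 0 → fail=0;  out {0}∪∅={0}
  n2('b'): parent n0 fail=0; on 'b' 0 → fail=0;  out ∅∪∅=∅
  n7('c'): parent n0 fail=0; on 'c' 0 → fail=0;  out ∅∪∅=∅
  n16('a'): parent n0 fail=0; on 'a' 0 → fail=0;  out ∅∪∅=∅
  n3('bc'): parent n2 fail=0; on 'c' 0 → fail=7;  out ∅∪∅=∅
  n8('cc'): parent n7 fail=0; on 'c' 0 → fail=7;  out ∅∪∅=∅
  n11('cb'): parent n7 fail=0; on 'b' 0 → fail=2;  out ∅∪∅=∅
  n17('ab'): parent n16 fail=0; on 'b' 0 → fail=2;  out {4}∪∅={4}
  n18('db'): parent n1 fail=0; on 'b' 0 → fail=2;  out {5}∪∅={5}
  n4('bcd'): parent n3 fail=7; on 'd' 7→0 → fail=1;  out ∅∪{0}={0}
  n9('ccd'): parent n8 fail=7; on 'd' 7→0 → fail=1;  out ∅∪{0}={0}
  n12('cbd'): parent n11 fail=2; on 'd' 2→0 → fail=1;  out ∅∪{0}={0}
  n5('bcdb'): parent n4 fail=1; on 'b' 1 → fail=18;  out ∅∪{5}={5}
  n10('ccdb'): parent n9 fail=1; on 'b' 1 → fail=18;  out {2}∪{5}={2,5}
  n13('cbdd'): parent n12 fail=1; on 'd' 1→0 → fail=1;  out ∅∪{0}={0}
  n6('bcdbc'): parent n5 fail=18; on 'c' 18→2 → fail=3;  out {1}∪∅={1}
  n14('cbdda'): parent n13 fail=1; on 'a' 1→0 → fail=16;  out ∅∪∅=∅
  n15('cbddab'): parent n14 fail=16; on 'b' 16 → fail=17;  out {3}∪{4}={3,4}

Text stream:
pos 0 'b': at 2
pos 1 'a': at 16 (via fail)
pos 2 'c': at 7 (via fail)
pos 3 'b': at 11
pos 4 'a': at 16 (via fail)
pos 5 'd': at 1 (via fail)  → match P0@[5:5]
pos 6 'd': at 1 (via fail)  → match P0@[6:6]
pos 7 'b': at 18  → match P5@[6:7]
pos 8 'c': at 3 (via fail)
pos 9 'd': at 4  → match P0@[9:9]
pos 10 'b': at 5  → match P5@[9:10]
pos 11 'c': at 6  → match P1@[7:11]
pos 12 'a': at 16 (via fail)
pos 13 'd': at 1 (via fail)  → match P0@[13:13]
pos 14 'a': at 16 (via fail)
pos 15 'b': at 17  → match P4@[14:15]
pos 16 'a': at 16 (via fail)
pos 17 'b': at 17  → match P4@[16:17]
pos 18 'c': at 3 (via fail)
pos 19 'b': at 11 (via fail)
pos 20 'c': at 3 (via fail)
pos 21 'd': at 4  → match P0@[21:21]
pos 22 'b': at 5  → match P5@[21:22]
pos 23 'c': at 6  → match P1@[19:23]
pos 24 'a': at 16 (via fail)
pos 25 'd': at 1 (via fail)  → match P0@[25:25]
pos 26 'd': at 1 (via fail)  → match P0@[26:26]
pos 27 'b': at 18  → match P5@[26:27]
pos 28 'd': at 1 (via fail)  → match P0@[28:28]
pos 29 'c': at 7 (via fail)
pos 30 'c': at 8
pos 31 'd': at 9  → match P0@[31:31]
pos 32 'b': at 10  → match P2@[29:32],P5@[31:32]
pos 33 'd': at 1 (via fail)  → match P0@[33:33]
pos 34 'b': at 18  → match P5@[33:34]
pos 35 'd': at 1 (via fail)  → match P0@[35:35]
pos 36 'd': at 1 (via fail)  → match P0@[36:36]
pos 37 'a': at 16 (via fail)
pos 38 'c': at 7 (via fail)
pos 39 'c': at 8
pos 40 'c': at 8 (via fail)
pos 41 'd': at 9  → match P0@[41:41]
pos 42 'b': at 10  → match P2@[39:42],P5@[41:42]
pos 43 'c': at 3 (via fail)
pos 44 'b': at 11 (via fail)
pos 45 'd': at 12  → match P0@[45:45]
pos 46 'd': at 13  → match P0@[46:46]
pos 47 'a': at 14
pos 48 'b': at 15  → match P3@[43:48],P4@[47:48]
pos 49 'c': at 3 (via fail)
pos 50 'c': at 8 (via fail)
pos 51 'd': at 9  → match P0@[51:51]
pos 52 'b': at 10  → match P2@[49:52],P5@[51:52]

Matches: [[5,0],[6,0],[7,5],[9,0],[10,5],[11,1],[13,0],[15,4],[17,4],[21,0],[22,5],[23,1],[25,0],[26,0],[27,5],[28,0],[31,0],[32,2],[32,5],[33,0],[34,5],[35,0],[36,0],[41,0],[42,2],[42,5],[45,0],[46,0],[48,3],[48,4],[51,0],[52,2],[52,5]]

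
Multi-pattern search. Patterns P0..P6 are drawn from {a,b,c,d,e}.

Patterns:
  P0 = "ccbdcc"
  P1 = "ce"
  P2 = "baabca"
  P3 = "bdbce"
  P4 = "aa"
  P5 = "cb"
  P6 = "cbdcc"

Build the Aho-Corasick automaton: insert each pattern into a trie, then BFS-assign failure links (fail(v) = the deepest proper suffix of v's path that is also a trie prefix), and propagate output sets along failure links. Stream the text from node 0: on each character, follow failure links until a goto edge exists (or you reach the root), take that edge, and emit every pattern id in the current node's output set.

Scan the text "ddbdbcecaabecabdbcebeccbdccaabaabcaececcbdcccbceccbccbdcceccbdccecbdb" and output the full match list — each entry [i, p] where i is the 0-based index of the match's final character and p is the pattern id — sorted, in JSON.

Construct AC machine:
Trie nodes:
  0='ε' goto a→18 b→8 c→1
  1='c' goto b→20 c→2 e→7
  2='cc' goto b→3
  3='ccb' goto d→4
  4='ccbd' goto c→5
  5='ccbdc' goto c→6
  6='ccbdcc' goto ·  ←P0
  7='ce' goto ·  ←P1
  8='b' goto a→9 d→14
  9='ba' goto a→10
  10='baa' goto b→11
  11='baab' goto c→12
  12='baabc' goto a→13
  13='baabca' goto ·  ←P2
  14='bd' goto b→15
  15='bdb' goto c→16
  16='bdbc' goto e→17
  17='bdbce' goto ·  ←P3
  18='a' goto a→19
  19='aa' goto ·  ←P4
  20='cb' goto d→21  ←P5
  21='cbd' goto c→22
  22='cbdc' goto c→23
  23='cbdcc' goto ·  ←P6

Failure links (BFS by depth):
  fail(1) 'c': from fail(0)=0 chase 'c': 0 ⇒ 0;  out=∅∪out(0)=∅
  fail(8) 'b': from fail(0)=0 chase 'b': 0 ⇒ 0;  out=∅∪out(0)=∅
  fail(18) 'a': from fail(0)=0 chase 'a': 0 ⇒ 0;  out=∅∪out(0)=∅
  fail(2) 'cc': from fail(1)=0 chase 'c': 0 ⇒ 1;  out=∅∪out(1)=∅
  fail(7) 'ce': from fail(1)=0 chase 'e': 0 ⇒ 0;  out={1}∪out(0)={1}
  fail(9) 'ba': from fail(8)=0 chase 'a': 0 ⇒ 18;  out=∅∪out(18)=∅
  fail(14) 'bd': from fail(8)=0 chase 'd': 0 ⇒ 0;  out=∅∪out(0)=∅
  fail(19) 'aa': from fail(18)=0 chase 'a': 0 ⇒ 18;  out={4}∪out(18)={4}
  fail(20) 'cb': from fail(1)=0 chase 'b': 0 ⇒ 8;  out={5}∪out(8)={5}
  fail(3) 'ccb': from fail(2)=1 chase 'b': 1 ⇒ 20;  out=∅∪out(20)={5}
  fail(10) 'baa': from fail(9)=18 chase 'a': 18 ⇒ 19;  out=∅∪out(19)={4}
  fail(15) 'bdb': from fail(14)=0 chase 'b': 0 ⇒ 8;  out=∅∪out(8)=∅
  fail(21) 'cbd': from fail(20)=8 chase 'd': 8 ⇒ 14;  out=∅∪out(14)=∅
  fail(4) 'ccbd': from fail(3)=20 chase 'd': 20 ⇒ 21;  out=∅∪out(21)=∅
  fail(11) 'baab': from fail(10)=19 chase 'b': 19→18→0 ⇒ 8;  out=∅∪out(8)=∅
  fail(16) 'bdbc': from fail(15)=8 chase 'c': 8→0 ⇒ 1;  out=∅∪out(1)=∅
  fail(22) 'cbdc': from fail(21)=14 chase 'c': 14→0 ⇒ 1;  out=∅∪out(1)=∅
  fail(5) 'ccbdc': from fail(4)=21 chase 'c': 21 ⇒ 22;  out=∅∪out(22)=∅
  fail(12) 'baabc': from fail(11)=8 chase 'c': 8→0 ⇒ 1;  out=∅∪out(1)=∅
  fail(17) 'bdbce': from fail(16)=1 chase 'e': 1 ⇒ 7;  out={3}∪out(7)={1,3}
  fail(23) 'cbdcc': from fail(22)=1 chase 'c': 1 ⇒ 2;  out={6}∪out(2)={6}
  fail(6) 'ccbdcc': from fail(5)=22 chase 'c': 22 ⇒ 23;  out={0}∪out(23)={0,6}
  fail(13) 'baabca': from fail(12)=1 chase 'a': 1→0 ⇒ 18;  out={2}∪out(18)={2}

Scan:
[0] read 'd'  n0⇒n0
[1] read 'd'  n0⇒n0
[2] read 'b'  n0⇒n8
[3] read 'd'  n8⇒n14
[4] read 'b'  n14⇒n15
[5] read 'c'  n15⇒n16
[6] read 'e'  n16⇒n17  ** P1@[5:6],P3@[2:6]
[7] read 'c'  n17⇒n1 (fail-walked)
[8] read 'a'  n1⇒n18 (fail-walked)
[9] read 'a'  n18⇒n19  ** P4@[8:9]
[10] read 'b'  n19⇒n8 (fail-walked)
[11] read 'e'  n8⇒n0 (fail-walked)
[12] read 'c'  n0⇒n1
[13] read 'a'  n1⇒n18 (fail-walked)
[14] read 'b'  n18⇒n8 (fail-walked)
[15] read 'd'  n8⇒n14
[16] read 'b'  n14⇒n15
[17] read 'c'  n15⇒n16
[18] read 'e'  n16⇒n17  ** P1@[17:18],P3@[14:18]
[19] read 'b'  n17⇒n8 (fail-walked)
[20] read 'e'  n8⇒n0 (fail-walked)
[21] read 'c'  n0⇒n1
[22] read 'c'  n1⇒n2
[23] read 'b'  n2⇒n3  ** P5@[22:23]
[24] read 'd'  n3⇒n4
[25] read 'c'  n4⇒n5
[26] read 'c'  n5⇒n6  ** P0@[21:26],P6@[22:26]
[27] read 'a'  n6⇒n18 (fail-walked)
[28] read 'a'  n18⇒n19  ** P4@[27:28]
[29] read 'b'  n19⇒n8 (fail-walked)
[30] read 'a'  n8⇒n9
[31] read 'a'  n9⇒n10  ** P4@[30:31]
[32] read 'b'  n10⇒n11
[33] read 'c'  n11⇒n12
[34] read 'a'  n12⇒n13  ** P2@[29:34]
[35] read 'e'  n13⇒n0 (fail-walked)
[36] read 'c'  n0⇒n1
[37] read 'e'  n1⇒n7  ** P1@[36:37]
[38] read 'c'  n7⇒n1 (fail-walked)
[39] read 'c'  n1⇒n2
[40] read 'b'  n2⇒n3  ** P5@[39:40]
[41] read 'd'  n3⇒n4
[42] read 'c'  n4⇒n5
[43] read 'c'  n5⇒n6  ** P0@[38:43],P6@[39:43]
[44] read 'c'  n6⇒n2 (fail-walked)
[45] read 'b'  n2⇒n3  ** P5@[44:45]
[46] read 'c'  n3⇒n1 (fail-walked)
[47] read 'e'  n1⇒n7  ** P1@[46:47]
[48] read 'c'  n7⇒n1 (fail-walked)
[49] read 'c'  n1⇒n2
[50] read 'b'  n2⇒n3  ** P5@[49:50]
[51] read 'c'  n3⇒n1 (fail-walked)
[52] read 'c'  n1⇒n2
[53] read 'b'  n2⇒n3  ** P5@[52:53]
[54] read 'd'  n3⇒n4
[55] read 'c'  n4⇒n5
[56] read 'c'  n5⇒n6  ** P0@[51:56],P6@[52:56]
[57] read 'e'  n6⇒n7 (fail-walked)  ** P1@[56:57]
[58] read 'c'  n7⇒n1 (fail-walked)
[59] read 'c'  n1⇒n2
[60] read 'b'  n2⇒n3  ** P5@[59:60]
[61] read 'd'  n3⇒n4
[62] read 'c'  n4⇒n5
[63] read 'c'  n5⇒n6  ** P0@[58:63],P6@[59:63]
[64] read 'e'  n6⇒n7 (fail-walked)  ** P1@[63:64]
[65] read 'c'  n7⇒n1 (fail-walked)
[66] read 'b'  n1⇒n20  ** P5@[65:66]
[67] read 'd'  n20⇒n21
[68] read 'b'  n21⇒n15 (fail-walked)

Matches: [[6,1],[6,3],[9,4],[18,1],[18,3],[23,5],[26,0],[26,6],[28,4],[31,4],[34,2],[37,1],[40,5],[43,0],[43,6],[45,5],[47,1],[50,5],[53,5],[56,0],[56,6],[57,1],[60,5],[63,0],[63,6],[64,1],[66,5]]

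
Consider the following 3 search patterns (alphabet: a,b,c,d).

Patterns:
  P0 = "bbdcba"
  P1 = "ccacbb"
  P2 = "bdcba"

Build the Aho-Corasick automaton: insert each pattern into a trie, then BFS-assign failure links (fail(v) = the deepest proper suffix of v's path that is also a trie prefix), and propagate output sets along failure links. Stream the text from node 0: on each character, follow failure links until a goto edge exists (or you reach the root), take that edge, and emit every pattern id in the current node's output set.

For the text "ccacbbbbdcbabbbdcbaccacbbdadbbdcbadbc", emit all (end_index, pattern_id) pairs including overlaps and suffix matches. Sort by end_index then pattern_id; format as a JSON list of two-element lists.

Build automaton:
Trie nodes:
  0='ε' goto b→1 c→7
  1='b' goto b→2 d→13
  2='bb' goto d→3
  3='bbd' goto c→4
  4='bbdc' goto b→5
  5='bbdcb' goto a→6
  6='bbdcba' goto ·  ←P0
  7='c' goto c→8
  8='cc' goto a→9
  9='cca' goto c→10
  10='ccac' goto b→11
  11='ccacb' goto b→12
  12='ccacbb' goto ·  ←P1
  13='bd' goto c→14
  14='bdc' goto b→15
  15='bdcb' goto a→16
  16='bdcba' goto ·  ←P2

BFS fail/out derivation:
  n1('b'): parent n0 fail=0; on 'b' 0 → fail=0;  out ∅∪∅=∅
  n7('c'): parent n0 fail=0; on 'c' 0 → fail=0;  out ∅∪∅=∅
  n2('bb'): parent n1 fail=0; on 'b' 0 → fail=1;  out ∅∪∅=∅
  n8('cc'): parent n7 fail=0; on 'c' 0 → fail=7;  out ∅∪∅=∅
  n13('bd'): parent n1 fail=0; on 'd' 0 → fail=0;  out ∅∪∅=∅
  n3('bbd'): parent n2 fail=1; on 'd' 1 → fail=13;  out ∅∪∅=∅
  n9('cca'): parent n8 fail=7; on 'a' 7→0 → fail=0;  out ∅∪∅=∅
  n14('bdc'): parent n13 fail=0; on 'c' 0 → fail=7;  out ∅∪∅=∅
  n4('bbdc'): parent n3 fail=13; on 'c' 13 → fail=14;  out ∅∪∅=∅
  n10('ccac'): parent n9 fail=0; on 'c' 0 → fail=7;  out ∅∪∅=∅
  n15('bdcb'): parent n14 fail=7; on 'b' 7→0 → fail=1;  out ∅∪∅=∅
  n5('bbdcb'): parent n4 fail=14; on 'b' 14 → fail=15;  out ∅∪∅=∅
  n11('ccacb'): parent n10 fail=7; on 'b' 7→0 → fail=1;  out ∅∪∅=∅
  n16('bdcba'): parent n15 fail=1; on 'a' 1→0 → fail=0;  out {2}∪∅={2}
  n6('bbdcba'): parent n5 fail=15; on 'a' 15 → fail=16;  out {0}∪{2}={0,2}
  n12('ccacbb'): parent n11 fail=1; on 'b' 1 → fail=2;  out {1}∪∅={1}

Text stream:
pos 0 'c': at 7
pos 1 'c': at 8
pos 2 'a': at 9
pos 3 'c': at 10
pos 4 'b': at 11
pos 5 'b': at 12  ** P1@[0:5]
pos 6 'b': at 2 (fail-walked)
pos 7 'b': at 2 (fail-walked)
pos 8 'd': at 3
pos 9 'c': at 4
pos 10 'b': at 5
pos 11 'a': at 6  ** P0@[6:11],P2@[7:11]
pos 12 'b': at 1 (fail-walked)
pos 13 'b': at 2
pos 14 'b': at 2 (fail-walked)
pos 15 'd': at 3
pos 16 'c': at 4
pos 17 'b': at 5
pos 18 'a': at 6  ** P0@[13:18],P2@[14:18]
pos 19 'c': at 7 (fail-walked)
pos 20 'c': at 8
pos 21 'a': at 9
pos 22 'c': at 10
pos 23 'b': at 11
pos 24 'b': at 12  ** P1@[19:24]
pos 25 'd': at 3 (fail-walked)
pos 26 'a': at 0 (fail-walked)
pos 27 'd': at 0
pos 28 'b': at 1
pos 29 'b': at 2
pos 30 'd': at 3
pos 31 'c': at 4
pos 32 'b': at 5
pos 33 'a': at 6  ** P0@[28:33],P2@[29:33]
pos 34 'd': at 0 (fail-walked)
pos 35 'b': at 1
pos 36 'c': at 7 (fail-walked)

Matches: [[5,1],[11,0],[11,2],[18,0],[18,2],[24,1],[33,0],[33,2]]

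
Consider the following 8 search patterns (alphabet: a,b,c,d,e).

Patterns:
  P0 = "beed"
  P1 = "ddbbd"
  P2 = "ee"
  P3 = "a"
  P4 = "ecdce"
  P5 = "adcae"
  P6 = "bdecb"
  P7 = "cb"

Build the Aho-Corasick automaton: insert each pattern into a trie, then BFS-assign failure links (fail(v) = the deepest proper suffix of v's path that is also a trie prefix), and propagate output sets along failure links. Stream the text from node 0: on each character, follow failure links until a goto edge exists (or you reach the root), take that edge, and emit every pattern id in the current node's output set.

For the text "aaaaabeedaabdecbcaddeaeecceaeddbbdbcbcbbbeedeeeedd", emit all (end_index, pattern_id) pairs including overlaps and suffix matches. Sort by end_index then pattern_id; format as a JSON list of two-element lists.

Construct AC machine:
Trie (insert patterns):
  n0 'ε': a→12 b→1 c→25 d→5 e→10
  n1 'b': d→21 e→2
  n2 'be': e→3
  n3 'bee': d→4
  n4 'beed': ·  [P0 ends]
  n5 'd': d→6
  n6 'dd': b→7
  n7 'ddb': b→8
  n8 'ddbb': d→9
  n9 'ddbbd': ·  [P1 ends]
  n10 'e': c→13 e→11
  n11 'ee': ·  [P2 ends]
  n12 'a': d→17  [P3 ends]
  n13 'ec': d→14
  n14 'ecd': c→15
  n15 'ecdc': e→16
  n16 'ecdce': ·  [P4 ends]
  n17 'ad': c→18
  n18 'adc': a→19
  n19 'adca': e→20
  n20 'adcae': ·  [P5 ends]
  n21 'bd': e→22
  n22 'bde': c→23
  n23 'bdec': b→24
  n24 'bdecb': ·  [P6 ends]
  n25 'c': b→26
  n26 'cb': ·  [P7 ends]

BFS fail/out derivation:
  n1('b'): parent n0 fail=0; on 'b' 0 → fail=0;  out ∅∪∅=∅
  n5('d'): parent n0 fail=0; on 'd' 0 → fail=0;  out ∅∪∅=∅
  n10('e'): parent n0 fail=0; on 'e' 0 → fail=0;  out ∅∪∅=∅
  n12('a'): parent n0 fail=0; on 'a' 0 → fail=0;  out {3}∪∅={3}
  n25('c'): parent n0 fail=0; on 'c' 0 → fail=0;  out ∅∪∅=∅
  n2('be'): parent n1 fail=0; on 'e' 0 → fail=10;  out ∅∪∅=∅
  n6('dd'): parent n5 fail=0; on 'd' 0 → fail=5;  out ∅∪∅=∅
  n11('ee'): parent n10 fail=0; on 'e' 0 → fail=10;  out {2}∪∅={2}
  n13('ec'): parent n10 fail=0; on 'c' 0 → fail=25;  out ∅∪∅=∅
  n17('ad'): parent n12 fail=0; on 'd' 0 → fail=5;  out ∅∪∅=∅
  n21('bd'): parent n1 fail=0; on 'd' 0 → fail=5;  out ∅∪∅=∅
  n26('cb'): parent n25 fail=0; on 'b' 0 → fail=1;  out {7}∪∅={7}
  n3('bee'): parent n2 fail=10; on 'e' 10 → fail=11;  out ∅∪{2}={2}
  n7('ddb'): parent n6 fail=5; on 'b' 5→0 → fail=1;  out ∅∪∅=∅
  n14('ecd'): parent n13 fail=25; on 'd' 25→0 → fail=5;  out ∅∪∅=∅
  n18('adc'): parent n17 fail=5; on 'c' 5→0 → fail=25;  out ∅∪∅=∅
  n22('bde'): parent n21 fail=5; on 'e' 5→0 → fail=10;  out ∅∪∅=∅
  n4('beed'): parent n3 fail=11; on 'd' 11→10→0 → fail=5;  out {0}∪∅={0}
  n8('ddbb'): parent n7 fail=1; on 'b' 1→0 → fail=1;  out ∅∪∅=∅
  n15('ecdc'): parent n14 fail=5; on 'c' 5→0 → fail=25;  out ∅∪∅=∅
  n19('adca'): parent n18 fail=25; on 'a' 25→0 → fail=12;  out ∅∪{3}={3}
  n23('bdec'): parent n22 fail=10; on 'c' 10 → fail=13;  out ∅∪∅=∅
  n9('ddbbd'): parent n8 fail=1; on 'd' 1 → fail=21;  out {1}∪∅={1}
  n16('ecdce'): parent n15 fail=25; on 'e' 25→0 → fail=10;  out {4}∪∅={4}
  n20('adcae'): parent n19 fail=12; on 'e' 12→0 → fail=10;  out {5}∪∅={5}
  n24('bdecb'): parent n23 fail=13; on 'b' 13→25 → fail=26;  out {6}∪{7}={6,7}

Text stream:
[0] read 'a'  n0⇒n12  emit P3@[0:0]
[1] read 'a'  n12⇒n12 ·f  emit P3@[1:1]
[2] read 'a'  n12⇒n12 ·f  emit P3@[2:2]
[3] read 'a'  n12⇒n12 ·f  emit P3@[3:3]
[4] read 'a'  n12⇒n12 ·f  emit P3@[4:4]
[5] read 'b'  n12⇒n1 ·f
[6] read 'e'  n1⇒n2
[7] read 'e'  n2⇒n3  emit P2@[6:7]
[8] read 'd'  n3⇒n4  emit P0@[5:8]
[9] read 'a'  n4⇒n12 ·f  emit P3@[9:9]
[10] read 'a'  n12⇒n12 ·f  emit P3@[10:10]
[11] read 'b'  n12⇒n1 ·f
[12] read 'd'  n1⇒n21
[13] read 'e'  n21⇒n22
[14] read 'c'  n22⇒n23
[15] read 'b'  n23⇒n24  emit P6@[11:15],P7@[14:15]
[16] read 'c'  n24⇒n25 ·f
[17] read 'a'  n25⇒n12 ·f  emit P3@[17:17]
[18] read 'd'  n12⇒n17
[19] read 'd'  n17⇒n6 ·f
[20] read 'e'  n6⇒n10 ·f
[21] read 'a'  n10⇒n12 ·f  emit P3@[21:21]
[22] read 'e'  n12⇒n10 ·f
[23] read 'e'  n10⇒n11  emit P2@[22:23]
[24] read 'c'  n11⇒n13 ·f
[25] read 'c'  n13⇒n25 ·f
[26] read 'e'  n25⇒n10 ·f
[27] read 'a'  n10⇒n12 ·f  emit P3@[27:27]
[28] read 'e'  n12⇒n10 ·f
[29] read 'd'  n10⇒n5 ·f
[30] read 'd'  n5⇒n6
[31] read 'b'  n6⇒n7
[32] read 'b'  n7⇒n8
[33] read 'd'  n8⇒n9  emit P1@[29:33]
[34] read 'b'  n9⇒n1 ·f
[35] read 'c'  n1⇒n25 ·f
[36] read 'b'  n25⇒n26  emit P7@[35:36]
[37] read 'c'  n26⇒n25 ·f
[38] read 'b'  n25⇒n26  emit P7@[37:38]
[39] read 'b'  n26⇒n1 ·f
[40] read 'b'  n1⇒n1 ·f
[41] read 'e'  n1⇒n2
[42] read 'e'  n2⇒n3  emit P2@[41:42]
[43] read 'd'  n3⇒n4  emit P0@[40:43]
[44] read 'e'  n4⇒n10 ·f
[45] read 'e'  n10⇒n11  emit P2@[44:45]
[46] read 'e'  n11⇒n11 ·f  emit P2@[45:46]
[47] read 'e'  n11⇒n11 ·f  emit P2@[46:47]
[48] read 'd'  n11⇒n5 ·f
[49] read 'd'  n5⇒n6

Matches: [[0,3],[1,3],[2,3],[3,3],[4,3],[7,2],[8,0],[9,3],[10,3],[15,6],[15,7],[17,3],[21,3],[23,2],[27,3],[33,1],[36,7],[38,7],[42,2],[43,0],[45,2],[46,2],[47,2]]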